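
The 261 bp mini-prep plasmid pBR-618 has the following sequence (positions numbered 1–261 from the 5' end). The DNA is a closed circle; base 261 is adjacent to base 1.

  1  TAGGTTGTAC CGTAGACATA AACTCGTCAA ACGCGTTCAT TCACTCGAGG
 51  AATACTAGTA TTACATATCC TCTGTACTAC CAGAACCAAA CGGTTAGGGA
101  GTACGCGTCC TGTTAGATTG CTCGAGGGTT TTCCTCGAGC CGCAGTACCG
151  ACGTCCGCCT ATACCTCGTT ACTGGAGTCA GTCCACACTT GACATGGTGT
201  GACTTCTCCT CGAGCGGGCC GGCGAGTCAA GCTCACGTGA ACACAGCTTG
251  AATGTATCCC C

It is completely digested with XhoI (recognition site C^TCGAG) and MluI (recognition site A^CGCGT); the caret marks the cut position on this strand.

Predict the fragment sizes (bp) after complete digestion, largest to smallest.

83, 75, 59, 18, 13, 13 bp

XhoI sites (CTCGAG) start at positions 44, 121, 134, 209.
XhoI cuts after the first base of each site, so after positions 44, 121, 134, 209.
MluI sites (ACGCGT) start at positions 31, 103.
MluI cuts after the first base of each site, so after positions 31, 103.
Combined cut positions: 31, 44, 103, 121, 134, 209.
Circular molecule, 6 cuts → 6 fragments:
  32–44 → 13 bp
  45–103 → 59 bp
  104–121 → 18 bp
  122–134 → 13 bp
  135–209 → 75 bp
  210–261 then 1–31 → 52 + 31 = 83 bp
Sorted largest to smallest: 83, 75, 59, 18, 13, 13 bp.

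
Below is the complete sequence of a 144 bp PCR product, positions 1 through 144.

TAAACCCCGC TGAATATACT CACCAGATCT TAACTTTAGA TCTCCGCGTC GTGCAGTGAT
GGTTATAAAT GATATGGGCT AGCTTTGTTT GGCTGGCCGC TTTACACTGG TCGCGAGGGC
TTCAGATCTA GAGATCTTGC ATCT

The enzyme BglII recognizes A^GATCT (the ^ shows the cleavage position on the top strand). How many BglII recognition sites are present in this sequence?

4

AGATCT occurs starting at positions 25, 38, 124, 132.
BglII cuts at 4 sites.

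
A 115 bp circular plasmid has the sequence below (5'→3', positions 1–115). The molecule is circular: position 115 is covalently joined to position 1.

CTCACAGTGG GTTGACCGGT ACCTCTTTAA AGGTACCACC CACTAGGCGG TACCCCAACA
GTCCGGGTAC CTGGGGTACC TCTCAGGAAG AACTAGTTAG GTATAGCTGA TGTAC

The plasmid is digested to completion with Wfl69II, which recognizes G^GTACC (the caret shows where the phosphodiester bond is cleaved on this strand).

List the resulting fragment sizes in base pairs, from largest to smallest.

58, 17, 17, 14, 9 bp

Wfl69II sites (GGTACC) start at positions 18, 32, 49, 66, 75.
Wfl69II cuts after the first base of each site, so after positions 18, 32, 49, 66, 75.
Circular molecule, 5 cuts → 5 fragments:
  19–32 → 14 bp
  33–49 → 17 bp
  50–66 → 17 bp
  67–75 → 9 bp
  76–115 then 1–18 → 40 + 18 = 58 bp
Sorted largest to smallest: 58, 17, 17, 14, 9 bp.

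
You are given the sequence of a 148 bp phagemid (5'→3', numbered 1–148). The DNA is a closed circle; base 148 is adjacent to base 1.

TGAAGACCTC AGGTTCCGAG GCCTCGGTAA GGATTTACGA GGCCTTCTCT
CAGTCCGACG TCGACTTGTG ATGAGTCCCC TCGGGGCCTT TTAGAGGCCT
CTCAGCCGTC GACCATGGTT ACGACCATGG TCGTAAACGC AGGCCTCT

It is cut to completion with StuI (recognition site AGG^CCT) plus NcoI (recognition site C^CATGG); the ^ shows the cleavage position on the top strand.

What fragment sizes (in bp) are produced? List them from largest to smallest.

55, 26, 21, 18, 16, 12 bp

StuI sites (AGGCCT) start at positions 19, 40, 95, 141.
StuI cuts after base 3 of each site, so after positions 21, 42, 97, 143.
NcoI sites (CCATGG) start at positions 113, 125.
NcoI cuts after the first base of each site, so after positions 113, 125.
Combined cut positions: 21, 42, 97, 113, 125, 143.
Circular molecule, 6 cuts → 6 fragments:
  22–42 → 21 bp
  43–97 → 55 bp
  98–113 → 16 bp
  114–125 → 12 bp
  126–143 → 18 bp
  144–148 then 1–21 → 5 + 21 = 26 bp
Sorted largest to smallest: 55, 26, 21, 18, 16, 12 bp.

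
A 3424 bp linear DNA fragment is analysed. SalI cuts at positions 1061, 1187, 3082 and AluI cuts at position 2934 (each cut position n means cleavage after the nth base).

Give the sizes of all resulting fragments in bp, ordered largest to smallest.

1747, 1061, 342, 148, 126 bp

Combined cut positions (sorted): 1061, 1187, 2934, 3082.
Linear molecule, 4 cuts → 5 fragments:
  1061 − 0 = 1061 bp
  1187 − 1061 = 126 bp
  2934 − 1187 = 1747 bp
  3082 − 2934 = 148 bp
  3424 − 3082 = 342 bp
Sorted largest to smallest: 1747, 1061, 342, 148, 126 bp.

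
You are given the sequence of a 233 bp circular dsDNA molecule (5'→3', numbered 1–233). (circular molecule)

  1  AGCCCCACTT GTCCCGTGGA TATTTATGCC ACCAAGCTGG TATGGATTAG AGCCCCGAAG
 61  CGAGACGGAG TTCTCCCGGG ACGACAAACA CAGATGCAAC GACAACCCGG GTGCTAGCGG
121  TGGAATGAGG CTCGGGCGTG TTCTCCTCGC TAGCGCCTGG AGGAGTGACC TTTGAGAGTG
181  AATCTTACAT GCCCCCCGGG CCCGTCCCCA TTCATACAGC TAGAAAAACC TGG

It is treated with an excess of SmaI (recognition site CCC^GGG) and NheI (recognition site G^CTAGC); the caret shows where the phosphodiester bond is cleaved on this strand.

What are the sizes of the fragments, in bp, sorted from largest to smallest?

SmaI sites (CCCGGG) start at positions 75, 106, 195.
SmaI cuts after base 3 of each site, so after positions 77, 108, 197.
NheI sites (GCTAGC) start at positions 113, 149.
NheI cuts after the first base of each site, so after positions 113, 149.
Combined cut positions: 77, 108, 113, 149, 197.
Circular molecule, 5 cuts → 5 fragments:
  78–108 → 31 bp
  109–113 → 5 bp
  114–149 → 36 bp
  150–197 → 48 bp
  198–233 then 1–77 → 36 + 77 = 113 bp
Sorted largest to smallest: 113, 48, 36, 31, 5 bp.

113, 48, 36, 31, 5 bp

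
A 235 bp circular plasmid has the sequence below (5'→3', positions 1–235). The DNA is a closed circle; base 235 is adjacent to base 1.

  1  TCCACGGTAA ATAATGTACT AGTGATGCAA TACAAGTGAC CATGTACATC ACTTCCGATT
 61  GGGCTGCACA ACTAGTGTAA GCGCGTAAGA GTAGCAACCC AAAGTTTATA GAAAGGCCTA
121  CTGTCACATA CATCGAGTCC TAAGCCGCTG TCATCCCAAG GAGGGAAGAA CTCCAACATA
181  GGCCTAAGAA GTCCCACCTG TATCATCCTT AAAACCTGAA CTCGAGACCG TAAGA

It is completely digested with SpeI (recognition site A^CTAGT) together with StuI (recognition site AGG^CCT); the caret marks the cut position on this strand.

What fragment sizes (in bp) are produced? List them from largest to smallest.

71, 66, 53, 45 bp

SpeI sites (ACTAGT) start at positions 18, 71.
SpeI cuts after the first base of each site, so after positions 18, 71.
StuI sites (AGGCCT) start at positions 114, 180.
StuI cuts after base 3 of each site, so after positions 116, 182.
Combined cut positions: 18, 71, 116, 182.
Circular molecule, 4 cuts → 4 fragments:
  19–71 → 53 bp
  72–116 → 45 bp
  117–182 → 66 bp
  183–235 then 1–18 → 53 + 18 = 71 bp
Sorted largest to smallest: 71, 66, 53, 45 bp.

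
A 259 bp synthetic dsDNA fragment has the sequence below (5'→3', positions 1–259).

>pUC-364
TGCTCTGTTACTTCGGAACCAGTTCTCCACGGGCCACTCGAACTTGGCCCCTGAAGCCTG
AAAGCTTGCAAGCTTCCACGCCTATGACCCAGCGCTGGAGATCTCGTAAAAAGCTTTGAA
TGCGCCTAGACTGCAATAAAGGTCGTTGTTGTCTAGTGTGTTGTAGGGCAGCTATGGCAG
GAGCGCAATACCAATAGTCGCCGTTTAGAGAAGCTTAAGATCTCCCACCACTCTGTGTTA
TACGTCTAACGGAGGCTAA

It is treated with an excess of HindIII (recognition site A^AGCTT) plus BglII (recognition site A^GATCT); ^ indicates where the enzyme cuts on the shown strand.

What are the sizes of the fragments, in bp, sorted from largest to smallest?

100, 62, 41, 29, 12, 8, 7 bp

HindIII sites (AAGCTT) start at positions 62, 70, 111, 211.
HindIII cuts after the first base of each site, so after positions 62, 70, 111, 211.
BglII sites (AGATCT) start at positions 99, 218.
BglII cuts after the first base of each site, so after positions 99, 218.
Combined cut positions: 62, 70, 99, 111, 211, 218.
Linear molecule, 6 cuts → 7 fragments:
  1–62 → 62 bp
  63–70 → 8 bp
  71–99 → 29 bp
  100–111 → 12 bp
  112–211 → 100 bp
  212–218 → 7 bp
  219–259 → 41 bp
Sorted largest to smallest: 100, 62, 41, 29, 12, 8, 7 bp.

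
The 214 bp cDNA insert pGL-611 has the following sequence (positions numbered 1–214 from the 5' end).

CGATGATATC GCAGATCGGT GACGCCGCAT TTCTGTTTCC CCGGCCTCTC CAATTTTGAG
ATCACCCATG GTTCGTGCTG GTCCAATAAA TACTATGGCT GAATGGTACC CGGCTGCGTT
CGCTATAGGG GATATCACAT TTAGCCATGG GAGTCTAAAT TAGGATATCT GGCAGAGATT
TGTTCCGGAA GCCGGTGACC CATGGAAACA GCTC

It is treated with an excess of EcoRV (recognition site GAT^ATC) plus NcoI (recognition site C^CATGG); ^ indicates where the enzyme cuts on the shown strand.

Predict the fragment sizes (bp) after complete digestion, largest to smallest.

67, 59, 34, 21, 14, 12, 7 bp

EcoRV sites (GATATC) start at positions 5, 131, 164.
EcoRV cuts after base 3 of each site, so after positions 7, 133, 166.
NcoI sites (CCATGG) start at positions 66, 145, 200.
NcoI cuts after the first base of each site, so after positions 66, 145, 200.
Combined cut positions: 7, 66, 133, 145, 166, 200.
Linear molecule, 6 cuts → 7 fragments:
  1–7 → 7 bp
  8–66 → 59 bp
  67–133 → 67 bp
  134–145 → 12 bp
  146–166 → 21 bp
  167–200 → 34 bp
  201–214 → 14 bp
Sorted largest to smallest: 67, 59, 34, 21, 14, 12, 7 bp.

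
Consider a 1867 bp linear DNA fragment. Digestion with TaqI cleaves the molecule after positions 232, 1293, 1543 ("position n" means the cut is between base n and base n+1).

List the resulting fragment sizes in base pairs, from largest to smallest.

1061, 324, 250, 232 bp

Linear molecule, 3 cuts → 4 fragments:
  232 − 0 = 232 bp
  1293 − 232 = 1061 bp
  1543 − 1293 = 250 bp
  1867 − 1543 = 324 bp
Sorted largest to smallest: 1061, 324, 250, 232 bp.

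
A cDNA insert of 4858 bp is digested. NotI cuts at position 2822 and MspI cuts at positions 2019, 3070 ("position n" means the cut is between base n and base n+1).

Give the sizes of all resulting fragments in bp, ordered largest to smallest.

Combined cut positions (sorted): 2019, 2822, 3070.
Linear molecule, 3 cuts → 4 fragments:
  2019 − 0 = 2019 bp
  2822 − 2019 = 803 bp
  3070 − 2822 = 248 bp
  4858 − 3070 = 1788 bp
Sorted largest to smallest: 2019, 1788, 803, 248 bp.

2019, 1788, 803, 248 bp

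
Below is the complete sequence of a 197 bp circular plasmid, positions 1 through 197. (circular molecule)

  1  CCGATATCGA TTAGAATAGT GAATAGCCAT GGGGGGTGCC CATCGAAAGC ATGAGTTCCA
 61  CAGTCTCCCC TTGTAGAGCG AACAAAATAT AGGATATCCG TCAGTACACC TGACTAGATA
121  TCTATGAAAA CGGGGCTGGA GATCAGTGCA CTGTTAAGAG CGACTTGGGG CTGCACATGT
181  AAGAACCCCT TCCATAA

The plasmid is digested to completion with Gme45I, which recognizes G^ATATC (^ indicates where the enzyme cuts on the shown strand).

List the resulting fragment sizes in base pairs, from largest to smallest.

Gme45I sites (GATATC) start at positions 3, 93, 117.
Gme45I cuts after the first base of each site, so after positions 3, 93, 117.
Circular molecule, 3 cuts → 3 fragments:
  4–93 → 90 bp
  94–117 → 24 bp
  118–197 then 1–3 → 80 + 3 = 83 bp
Sorted largest to smallest: 90, 83, 24 bp.

90, 83, 24 bp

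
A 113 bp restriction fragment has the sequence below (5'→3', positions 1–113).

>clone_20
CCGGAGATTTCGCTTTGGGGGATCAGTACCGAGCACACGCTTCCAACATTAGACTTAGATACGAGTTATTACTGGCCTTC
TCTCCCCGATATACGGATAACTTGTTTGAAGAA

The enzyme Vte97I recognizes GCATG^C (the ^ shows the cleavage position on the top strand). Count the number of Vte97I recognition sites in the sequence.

0

No occurrence of GCATGC is present in the sequence.
Vte97I does not cut: 0 sites.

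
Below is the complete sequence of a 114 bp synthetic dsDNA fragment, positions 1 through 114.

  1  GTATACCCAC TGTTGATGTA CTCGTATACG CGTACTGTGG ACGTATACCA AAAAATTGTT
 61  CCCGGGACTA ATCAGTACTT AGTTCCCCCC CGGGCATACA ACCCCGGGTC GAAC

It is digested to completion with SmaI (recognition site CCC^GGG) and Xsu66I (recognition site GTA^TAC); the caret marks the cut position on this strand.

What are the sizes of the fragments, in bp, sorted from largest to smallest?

28, 23, 19, 18, 14, 9, 3 bp

SmaI sites (CCCGGG) start at positions 61, 89, 103.
SmaI cuts after base 3 of each site, so after positions 63, 91, 105.
Xsu66I sites (GTATAC) start at positions 1, 24, 43.
Xsu66I cuts after base 3 of each site, so after positions 3, 26, 45.
Combined cut positions: 3, 26, 45, 63, 91, 105.
Linear molecule, 6 cuts → 7 fragments:
  1–3 → 3 bp
  4–26 → 23 bp
  27–45 → 19 bp
  46–63 → 18 bp
  64–91 → 28 bp
  92–105 → 14 bp
  106–114 → 9 bp
Sorted largest to smallest: 28, 23, 19, 18, 14, 9, 3 bp.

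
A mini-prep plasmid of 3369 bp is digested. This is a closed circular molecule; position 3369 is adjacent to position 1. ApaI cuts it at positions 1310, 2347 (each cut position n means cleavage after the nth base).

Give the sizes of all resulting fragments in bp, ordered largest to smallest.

2332, 1037 bp

Circular molecule, 2 cuts → 2 fragments:
  2347 − 1310 = 1037 bp
  wrap: 3369 − 2347 + 1310 = 2332 bp
Sorted largest to smallest: 2332, 1037 bp.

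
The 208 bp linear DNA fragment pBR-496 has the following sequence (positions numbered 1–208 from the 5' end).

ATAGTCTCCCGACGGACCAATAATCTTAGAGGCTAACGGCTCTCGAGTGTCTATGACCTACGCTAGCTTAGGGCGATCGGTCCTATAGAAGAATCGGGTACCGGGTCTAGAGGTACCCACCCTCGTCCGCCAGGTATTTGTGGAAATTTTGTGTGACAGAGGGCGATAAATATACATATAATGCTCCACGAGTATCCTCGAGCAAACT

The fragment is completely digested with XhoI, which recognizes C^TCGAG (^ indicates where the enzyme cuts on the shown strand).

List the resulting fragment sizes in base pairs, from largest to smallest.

XhoI sites (CTCGAG) start at positions 42, 197.
XhoI cuts after the first base of each site, so after positions 42, 197.
Linear molecule, 2 cuts → 3 fragments:
  1–42 → 42 bp
  43–197 → 155 bp
  198–208 → 11 bp
Sorted largest to smallest: 155, 42, 11 bp.

155, 42, 11 bp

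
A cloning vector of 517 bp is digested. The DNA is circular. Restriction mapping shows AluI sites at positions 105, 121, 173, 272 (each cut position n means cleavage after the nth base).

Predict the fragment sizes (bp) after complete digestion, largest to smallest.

350, 99, 52, 16 bp

Circular molecule, 4 cuts → 4 fragments:
  121 − 105 = 16 bp
  173 − 121 = 52 bp
  272 − 173 = 99 bp
  wrap: 517 − 272 + 105 = 350 bp
Sorted largest to smallest: 350, 99, 52, 16 bp.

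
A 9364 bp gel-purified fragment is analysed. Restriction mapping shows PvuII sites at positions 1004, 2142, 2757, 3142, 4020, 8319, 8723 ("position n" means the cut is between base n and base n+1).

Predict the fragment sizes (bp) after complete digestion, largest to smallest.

Linear molecule, 7 cuts → 8 fragments:
  1004 − 0 = 1004 bp
  2142 − 1004 = 1138 bp
  2757 − 2142 = 615 bp
  3142 − 2757 = 385 bp
  4020 − 3142 = 878 bp
  8319 − 4020 = 4299 bp
  8723 − 8319 = 404 bp
  9364 − 8723 = 641 bp
Sorted largest to smallest: 4299, 1138, 1004, 878, 641, 615, 404, 385 bp.

4299, 1138, 1004, 878, 641, 615, 404, 385 bp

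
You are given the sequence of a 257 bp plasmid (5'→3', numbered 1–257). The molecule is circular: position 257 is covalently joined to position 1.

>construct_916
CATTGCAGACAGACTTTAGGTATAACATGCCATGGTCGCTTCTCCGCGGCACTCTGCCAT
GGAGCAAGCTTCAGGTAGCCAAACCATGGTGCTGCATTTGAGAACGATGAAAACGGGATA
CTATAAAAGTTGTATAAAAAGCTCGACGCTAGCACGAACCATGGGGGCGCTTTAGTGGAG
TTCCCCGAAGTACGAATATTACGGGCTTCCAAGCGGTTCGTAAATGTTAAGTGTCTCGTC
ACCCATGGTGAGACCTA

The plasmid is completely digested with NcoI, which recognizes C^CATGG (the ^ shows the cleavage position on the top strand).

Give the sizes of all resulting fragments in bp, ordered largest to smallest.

84, 75, 44, 27, 27 bp

NcoI sites (CCATGG) start at positions 30, 57, 84, 159, 243.
NcoI cuts after the first base of each site, so after positions 30, 57, 84, 159, 243.
Circular molecule, 5 cuts → 5 fragments:
  31–57 → 27 bp
  58–84 → 27 bp
  85–159 → 75 bp
  160–243 → 84 bp
  244–257 then 1–30 → 14 + 30 = 44 bp
Sorted largest to smallest: 84, 75, 44, 27, 27 bp.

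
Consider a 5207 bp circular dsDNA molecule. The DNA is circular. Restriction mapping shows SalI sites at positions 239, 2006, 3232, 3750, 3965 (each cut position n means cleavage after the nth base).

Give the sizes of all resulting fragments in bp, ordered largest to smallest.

1767, 1481, 1226, 518, 215 bp

Circular molecule, 5 cuts → 5 fragments:
  2006 − 239 = 1767 bp
  3232 − 2006 = 1226 bp
  3750 − 3232 = 518 bp
  3965 − 3750 = 215 bp
  wrap: 5207 − 3965 + 239 = 1481 bp
Sorted largest to smallest: 1767, 1481, 1226, 518, 215 bp.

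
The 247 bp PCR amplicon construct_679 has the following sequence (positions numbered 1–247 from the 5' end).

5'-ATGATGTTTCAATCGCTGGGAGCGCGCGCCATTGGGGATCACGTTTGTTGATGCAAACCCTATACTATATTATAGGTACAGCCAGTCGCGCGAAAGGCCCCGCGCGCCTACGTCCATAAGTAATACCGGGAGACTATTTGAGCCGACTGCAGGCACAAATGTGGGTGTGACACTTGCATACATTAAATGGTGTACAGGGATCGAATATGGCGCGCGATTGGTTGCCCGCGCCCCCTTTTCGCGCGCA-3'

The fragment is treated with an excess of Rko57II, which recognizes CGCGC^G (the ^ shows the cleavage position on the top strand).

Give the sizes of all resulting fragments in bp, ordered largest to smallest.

110, 64, 29, 27, 14, 3 bp

Rko57II sites (CGCGCG) start at positions 23, 87, 101, 211, 240.
Rko57II cuts after base 5 of each site (before the last base), so after positions 27, 91, 105, 215, 244.
Linear molecule, 5 cuts → 6 fragments:
  1–27 → 27 bp
  28–91 → 64 bp
  92–105 → 14 bp
  106–215 → 110 bp
  216–244 → 29 bp
  245–247 → 3 bp
Sorted largest to smallest: 110, 64, 29, 27, 14, 3 bp.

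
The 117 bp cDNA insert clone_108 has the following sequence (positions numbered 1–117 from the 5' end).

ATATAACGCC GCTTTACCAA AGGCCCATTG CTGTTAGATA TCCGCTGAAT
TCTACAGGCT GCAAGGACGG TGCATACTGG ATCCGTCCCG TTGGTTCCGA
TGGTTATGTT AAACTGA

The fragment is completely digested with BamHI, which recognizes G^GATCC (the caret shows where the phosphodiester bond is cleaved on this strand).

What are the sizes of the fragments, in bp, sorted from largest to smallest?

79, 38 bp

The BamHI site (GGATCC) starts at position 79.
BamHI cuts after the first base of each site, so after position 79.
Linear molecule, 1 cut → 2 fragments:
  1–79 → 79 bp
  80–117 → 38 bp
Sorted largest to smallest: 79, 38 bp.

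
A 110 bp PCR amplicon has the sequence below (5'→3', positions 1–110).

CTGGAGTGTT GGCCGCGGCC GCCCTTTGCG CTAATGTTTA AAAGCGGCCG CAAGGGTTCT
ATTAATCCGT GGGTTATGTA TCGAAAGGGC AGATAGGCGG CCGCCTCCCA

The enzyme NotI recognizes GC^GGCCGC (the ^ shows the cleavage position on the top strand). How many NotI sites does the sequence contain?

GCGGCCGC occurs starting at positions 15, 44, 97.
NotI cuts at 3 sites.

3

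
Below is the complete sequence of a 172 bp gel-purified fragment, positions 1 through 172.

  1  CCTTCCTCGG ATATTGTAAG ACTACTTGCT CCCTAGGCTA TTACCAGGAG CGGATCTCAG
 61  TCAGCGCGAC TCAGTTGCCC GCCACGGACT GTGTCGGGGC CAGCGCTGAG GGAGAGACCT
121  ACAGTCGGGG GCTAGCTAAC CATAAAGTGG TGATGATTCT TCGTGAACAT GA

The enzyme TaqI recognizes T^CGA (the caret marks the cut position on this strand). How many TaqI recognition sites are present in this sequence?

No occurrence of TCGA is present in the sequence.
TaqI does not cut: 0 sites.

0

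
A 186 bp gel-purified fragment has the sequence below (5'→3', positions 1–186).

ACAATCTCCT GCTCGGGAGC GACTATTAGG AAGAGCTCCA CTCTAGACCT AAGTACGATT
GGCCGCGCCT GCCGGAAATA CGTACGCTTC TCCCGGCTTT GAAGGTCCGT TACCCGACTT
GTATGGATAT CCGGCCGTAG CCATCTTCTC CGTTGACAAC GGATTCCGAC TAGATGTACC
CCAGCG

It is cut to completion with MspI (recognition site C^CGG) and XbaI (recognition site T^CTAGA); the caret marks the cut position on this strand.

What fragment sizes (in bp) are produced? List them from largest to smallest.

55, 42, 38, 30, 21 bp

MspI sites (CCGG) start at positions 72, 93, 131.
MspI cuts after the first base of each site, so after positions 72, 93, 131.
The XbaI site (TCTAGA) starts at position 42.
XbaI cuts after the first base of each site, so after position 42.
Combined cut positions: 42, 72, 93, 131.
Linear molecule, 4 cuts → 5 fragments:
  1–42 → 42 bp
  43–72 → 30 bp
  73–93 → 21 bp
  94–131 → 38 bp
  132–186 → 55 bp
Sorted largest to smallest: 55, 42, 38, 30, 21 bp.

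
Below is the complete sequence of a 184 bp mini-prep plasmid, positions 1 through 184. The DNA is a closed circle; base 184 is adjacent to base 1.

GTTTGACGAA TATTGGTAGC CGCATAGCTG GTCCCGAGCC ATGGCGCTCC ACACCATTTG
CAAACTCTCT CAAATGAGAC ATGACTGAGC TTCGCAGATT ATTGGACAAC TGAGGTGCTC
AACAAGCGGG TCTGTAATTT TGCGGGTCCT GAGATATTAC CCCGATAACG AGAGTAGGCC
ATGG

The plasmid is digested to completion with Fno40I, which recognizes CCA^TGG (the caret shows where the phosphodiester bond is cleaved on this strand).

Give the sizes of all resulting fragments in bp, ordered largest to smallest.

Fno40I sites (CCATGG) start at positions 39, 179.
Fno40I cuts after base 3 of each site, so after positions 41, 181.
Circular molecule, 2 cuts → 2 fragments:
  42–181 → 140 bp
  182–184 then 1–41 → 3 + 41 = 44 bp
Sorted largest to smallest: 140, 44 bp.

140, 44 bp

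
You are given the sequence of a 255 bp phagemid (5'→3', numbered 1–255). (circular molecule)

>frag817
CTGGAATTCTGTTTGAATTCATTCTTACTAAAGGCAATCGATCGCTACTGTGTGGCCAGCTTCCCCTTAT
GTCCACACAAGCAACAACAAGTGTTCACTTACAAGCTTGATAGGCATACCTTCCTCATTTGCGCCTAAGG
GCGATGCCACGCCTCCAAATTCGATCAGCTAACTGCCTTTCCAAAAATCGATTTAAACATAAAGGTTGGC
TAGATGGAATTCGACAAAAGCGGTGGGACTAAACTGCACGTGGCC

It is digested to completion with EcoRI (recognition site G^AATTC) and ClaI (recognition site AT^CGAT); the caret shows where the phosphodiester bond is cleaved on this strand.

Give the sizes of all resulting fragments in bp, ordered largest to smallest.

150, 42, 29, 23, 11 bp

EcoRI sites (GAATTC) start at positions 4, 15, 217.
EcoRI cuts after the first base of each site, so after positions 4, 15, 217.
ClaI sites (ATCGAT) start at positions 37, 187.
ClaI cuts after base 2 of each site, so after positions 38, 188.
Combined cut positions: 4, 15, 38, 188, 217.
Circular molecule, 5 cuts → 5 fragments:
  5–15 → 11 bp
  16–38 → 23 bp
  39–188 → 150 bp
  189–217 → 29 bp
  218–255 then 1–4 → 38 + 4 = 42 bp
Sorted largest to smallest: 150, 42, 29, 23, 11 bp.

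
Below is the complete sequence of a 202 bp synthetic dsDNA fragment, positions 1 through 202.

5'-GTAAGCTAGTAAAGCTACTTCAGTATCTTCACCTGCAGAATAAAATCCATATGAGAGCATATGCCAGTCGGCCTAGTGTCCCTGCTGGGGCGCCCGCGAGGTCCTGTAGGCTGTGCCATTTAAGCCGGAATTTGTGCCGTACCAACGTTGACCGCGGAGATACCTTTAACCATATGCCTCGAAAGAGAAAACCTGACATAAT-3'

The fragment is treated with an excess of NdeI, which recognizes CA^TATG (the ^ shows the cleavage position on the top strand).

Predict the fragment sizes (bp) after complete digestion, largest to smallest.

113, 49, 30, 10 bp

NdeI sites (CATATG) start at positions 48, 58, 171.
NdeI cuts after base 2 of each site, so after positions 49, 59, 172.
Linear molecule, 3 cuts → 4 fragments:
  1–49 → 49 bp
  50–59 → 10 bp
  60–172 → 113 bp
  173–202 → 30 bp
Sorted largest to smallest: 113, 49, 30, 10 bp.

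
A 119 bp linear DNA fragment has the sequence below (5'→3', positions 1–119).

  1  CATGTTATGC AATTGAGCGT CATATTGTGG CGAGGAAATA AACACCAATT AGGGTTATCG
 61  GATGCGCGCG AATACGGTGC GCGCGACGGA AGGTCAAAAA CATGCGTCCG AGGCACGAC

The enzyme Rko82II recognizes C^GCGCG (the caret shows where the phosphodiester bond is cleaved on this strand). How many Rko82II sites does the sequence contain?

2

CGCGCG occurs starting at positions 65, 80.
Rko82II cuts at 2 sites.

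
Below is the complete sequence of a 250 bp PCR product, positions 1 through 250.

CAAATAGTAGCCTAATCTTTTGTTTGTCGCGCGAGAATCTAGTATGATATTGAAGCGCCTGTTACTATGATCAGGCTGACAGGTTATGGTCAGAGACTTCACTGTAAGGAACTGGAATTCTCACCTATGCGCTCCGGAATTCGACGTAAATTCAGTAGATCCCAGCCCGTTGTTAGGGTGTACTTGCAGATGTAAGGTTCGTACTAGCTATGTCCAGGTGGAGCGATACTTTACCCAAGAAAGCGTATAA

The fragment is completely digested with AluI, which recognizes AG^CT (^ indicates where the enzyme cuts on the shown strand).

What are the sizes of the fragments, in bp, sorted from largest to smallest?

The AluI site (AGCT) starts at position 206.
AluI cuts after base 2 of each site, so after position 207.
Linear molecule, 1 cut → 2 fragments:
  1–207 → 207 bp
  208–250 → 43 bp
Sorted largest to smallest: 207, 43 bp.

207, 43 bp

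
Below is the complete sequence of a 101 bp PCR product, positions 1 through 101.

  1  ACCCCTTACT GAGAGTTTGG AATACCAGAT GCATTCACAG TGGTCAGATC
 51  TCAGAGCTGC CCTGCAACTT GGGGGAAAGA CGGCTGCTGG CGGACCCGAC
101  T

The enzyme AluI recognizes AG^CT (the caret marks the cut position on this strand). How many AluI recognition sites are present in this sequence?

1

AGCT occurs starting at position 55.
AluI cuts at 1 site.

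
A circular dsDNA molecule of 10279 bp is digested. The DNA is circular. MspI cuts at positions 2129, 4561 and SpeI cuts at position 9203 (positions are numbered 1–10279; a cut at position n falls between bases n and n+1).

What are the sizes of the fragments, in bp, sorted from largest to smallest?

4642, 3205, 2432 bp

Combined cut positions (sorted): 2129, 4561, 9203.
Circular molecule, 3 cuts → 3 fragments:
  4561 − 2129 = 2432 bp
  9203 − 4561 = 4642 bp
  wrap: 10279 − 9203 + 2129 = 3205 bp
Sorted largest to smallest: 4642, 3205, 2432 bp.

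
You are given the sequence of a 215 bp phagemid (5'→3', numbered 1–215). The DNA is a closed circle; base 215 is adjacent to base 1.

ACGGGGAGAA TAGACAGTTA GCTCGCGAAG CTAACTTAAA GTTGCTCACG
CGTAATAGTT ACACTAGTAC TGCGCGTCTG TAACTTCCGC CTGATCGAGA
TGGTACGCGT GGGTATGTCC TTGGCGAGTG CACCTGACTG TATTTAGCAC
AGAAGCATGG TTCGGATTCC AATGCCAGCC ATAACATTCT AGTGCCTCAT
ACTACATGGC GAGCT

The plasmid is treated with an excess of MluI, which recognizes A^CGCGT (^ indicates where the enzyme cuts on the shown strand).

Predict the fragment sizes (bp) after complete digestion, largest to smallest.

MluI sites (ACGCGT) start at positions 48, 105.
MluI cuts after the first base of each site, so after positions 48, 105.
Circular molecule, 2 cuts → 2 fragments:
  49–105 → 57 bp
  106–215 then 1–48 → 110 + 48 = 158 bp
Sorted largest to smallest: 158, 57 bp.

158, 57 bp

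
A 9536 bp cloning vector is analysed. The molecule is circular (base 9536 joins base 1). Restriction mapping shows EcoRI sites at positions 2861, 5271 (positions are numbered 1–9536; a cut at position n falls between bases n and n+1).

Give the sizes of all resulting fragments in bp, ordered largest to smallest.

7126, 2410 bp

Circular molecule, 2 cuts → 2 fragments:
  5271 − 2861 = 2410 bp
  wrap: 9536 − 5271 + 2861 = 7126 bp
Sorted largest to smallest: 7126, 2410 bp.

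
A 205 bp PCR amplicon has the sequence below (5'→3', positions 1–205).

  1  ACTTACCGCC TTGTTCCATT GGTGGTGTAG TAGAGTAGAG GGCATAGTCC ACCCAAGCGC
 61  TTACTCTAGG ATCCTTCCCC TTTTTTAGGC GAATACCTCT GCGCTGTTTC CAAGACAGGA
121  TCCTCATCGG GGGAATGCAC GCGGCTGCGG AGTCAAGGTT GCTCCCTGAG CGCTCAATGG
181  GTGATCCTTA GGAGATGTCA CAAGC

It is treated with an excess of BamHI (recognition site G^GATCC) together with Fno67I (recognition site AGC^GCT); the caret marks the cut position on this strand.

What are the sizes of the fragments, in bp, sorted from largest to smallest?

58, 53, 49, 34, 11 bp

BamHI sites (GGATCC) start at positions 69, 118.
BamHI cuts after the first base of each site, so after positions 69, 118.
Fno67I sites (AGCGCT) start at positions 56, 169.
Fno67I cuts after base 3 of each site, so after positions 58, 171.
Combined cut positions: 58, 69, 118, 171.
Linear molecule, 4 cuts → 5 fragments:
  1–58 → 58 bp
  59–69 → 11 bp
  70–118 → 49 bp
  119–171 → 53 bp
  172–205 → 34 bp
Sorted largest to smallest: 58, 53, 49, 34, 11 bp.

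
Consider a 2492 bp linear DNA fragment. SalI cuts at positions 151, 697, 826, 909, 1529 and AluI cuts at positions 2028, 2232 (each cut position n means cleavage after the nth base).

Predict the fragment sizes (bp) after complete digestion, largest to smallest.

620, 546, 499, 260, 204, 151, 129, 83 bp

Combined cut positions (sorted): 151, 697, 826, 909, 1529, 2028, 2232.
Linear molecule, 7 cuts → 8 fragments:
  151 − 0 = 151 bp
  697 − 151 = 546 bp
  826 − 697 = 129 bp
  909 − 826 = 83 bp
  1529 − 909 = 620 bp
  2028 − 1529 = 499 bp
  2232 − 2028 = 204 bp
  2492 − 2232 = 260 bp
Sorted largest to smallest: 620, 546, 499, 260, 204, 151, 129, 83 bp.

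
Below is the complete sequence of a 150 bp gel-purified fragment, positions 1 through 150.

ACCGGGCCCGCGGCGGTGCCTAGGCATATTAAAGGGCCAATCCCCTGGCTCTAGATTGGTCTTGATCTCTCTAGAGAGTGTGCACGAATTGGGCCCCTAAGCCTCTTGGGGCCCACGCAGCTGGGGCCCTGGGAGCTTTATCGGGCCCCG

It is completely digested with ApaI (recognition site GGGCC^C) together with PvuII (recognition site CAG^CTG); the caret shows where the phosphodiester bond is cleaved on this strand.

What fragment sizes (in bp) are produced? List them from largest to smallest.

ApaI sites (GGGCCC) start at positions 4, 91, 109, 124, 143.
ApaI cuts after base 5 of each site (before the last base), so after positions 8, 95, 113, 128, 147.
The PvuII site (CAGCTG) starts at position 118.
PvuII cuts after base 3 of each site, so after position 120.
Combined cut positions: 8, 95, 113, 120, 128, 147.
Linear molecule, 6 cuts → 7 fragments:
  1–8 → 8 bp
  9–95 → 87 bp
  96–113 → 18 bp
  114–120 → 7 bp
  121–128 → 8 bp
  129–147 → 19 bp
  148–150 → 3 bp
Sorted largest to smallest: 87, 19, 18, 8, 8, 7, 3 bp.

87, 19, 18, 8, 8, 7, 3 bp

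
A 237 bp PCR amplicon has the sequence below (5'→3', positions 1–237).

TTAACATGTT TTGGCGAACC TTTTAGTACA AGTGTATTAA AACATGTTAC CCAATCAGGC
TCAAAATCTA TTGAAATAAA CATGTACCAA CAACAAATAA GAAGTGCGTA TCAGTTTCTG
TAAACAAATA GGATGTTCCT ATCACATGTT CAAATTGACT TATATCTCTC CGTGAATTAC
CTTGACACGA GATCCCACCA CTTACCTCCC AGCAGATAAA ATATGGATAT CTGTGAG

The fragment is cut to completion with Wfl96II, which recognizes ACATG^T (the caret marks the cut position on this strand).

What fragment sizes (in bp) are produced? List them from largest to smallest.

89, 64, 38, 38, 8 bp

Wfl96II sites (ACATGT) start at positions 4, 42, 80, 144.
Wfl96II cuts after base 5 of each site (before the last base), so after positions 8, 46, 84, 148.
Linear molecule, 4 cuts → 5 fragments:
  1–8 → 8 bp
  9–46 → 38 bp
  47–84 → 38 bp
  85–148 → 64 bp
  149–237 → 89 bp
Sorted largest to smallest: 89, 64, 38, 38, 8 bp.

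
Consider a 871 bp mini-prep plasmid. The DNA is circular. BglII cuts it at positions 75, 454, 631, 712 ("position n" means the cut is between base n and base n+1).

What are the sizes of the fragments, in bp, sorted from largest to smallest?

379, 234, 177, 81 bp

Circular molecule, 4 cuts → 4 fragments:
  454 − 75 = 379 bp
  631 − 454 = 177 bp
  712 − 631 = 81 bp
  wrap: 871 − 712 + 75 = 234 bp
Sorted largest to smallest: 379, 234, 177, 81 bp.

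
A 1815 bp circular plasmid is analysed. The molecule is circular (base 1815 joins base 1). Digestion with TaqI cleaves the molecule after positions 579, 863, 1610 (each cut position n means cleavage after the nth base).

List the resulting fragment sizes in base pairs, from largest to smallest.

784, 747, 284 bp

Circular molecule, 3 cuts → 3 fragments:
  863 − 579 = 284 bp
  1610 − 863 = 747 bp
  wrap: 1815 − 1610 + 579 = 784 bp
Sorted largest to smallest: 784, 747, 284 bp.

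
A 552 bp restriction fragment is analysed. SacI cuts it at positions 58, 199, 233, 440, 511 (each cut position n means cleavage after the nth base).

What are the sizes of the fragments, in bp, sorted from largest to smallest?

Linear molecule, 5 cuts → 6 fragments:
  58 − 0 = 58 bp
  199 − 58 = 141 bp
  233 − 199 = 34 bp
  440 − 233 = 207 bp
  511 − 440 = 71 bp
  552 − 511 = 41 bp
Sorted largest to smallest: 207, 141, 71, 58, 41, 34 bp.

207, 141, 71, 58, 41, 34 bp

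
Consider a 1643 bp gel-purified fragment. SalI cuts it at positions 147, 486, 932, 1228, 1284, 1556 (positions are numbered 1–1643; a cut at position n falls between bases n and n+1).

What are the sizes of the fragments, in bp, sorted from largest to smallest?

Linear molecule, 6 cuts → 7 fragments:
  147 − 0 = 147 bp
  486 − 147 = 339 bp
  932 − 486 = 446 bp
  1228 − 932 = 296 bp
  1284 − 1228 = 56 bp
  1556 − 1284 = 272 bp
  1643 − 1556 = 87 bp
Sorted largest to smallest: 446, 339, 296, 272, 147, 87, 56 bp.

446, 339, 296, 272, 147, 87, 56 bp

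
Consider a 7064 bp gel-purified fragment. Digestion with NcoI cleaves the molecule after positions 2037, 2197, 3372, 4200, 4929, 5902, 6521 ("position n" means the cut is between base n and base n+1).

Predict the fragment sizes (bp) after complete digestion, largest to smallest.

Linear molecule, 7 cuts → 8 fragments:
  2037 − 0 = 2037 bp
  2197 − 2037 = 160 bp
  3372 − 2197 = 1175 bp
  4200 − 3372 = 828 bp
  4929 − 4200 = 729 bp
  5902 − 4929 = 973 bp
  6521 − 5902 = 619 bp
  7064 − 6521 = 543 bp
Sorted largest to smallest: 2037, 1175, 973, 828, 729, 619, 543, 160 bp.

2037, 1175, 973, 828, 729, 619, 543, 160 bp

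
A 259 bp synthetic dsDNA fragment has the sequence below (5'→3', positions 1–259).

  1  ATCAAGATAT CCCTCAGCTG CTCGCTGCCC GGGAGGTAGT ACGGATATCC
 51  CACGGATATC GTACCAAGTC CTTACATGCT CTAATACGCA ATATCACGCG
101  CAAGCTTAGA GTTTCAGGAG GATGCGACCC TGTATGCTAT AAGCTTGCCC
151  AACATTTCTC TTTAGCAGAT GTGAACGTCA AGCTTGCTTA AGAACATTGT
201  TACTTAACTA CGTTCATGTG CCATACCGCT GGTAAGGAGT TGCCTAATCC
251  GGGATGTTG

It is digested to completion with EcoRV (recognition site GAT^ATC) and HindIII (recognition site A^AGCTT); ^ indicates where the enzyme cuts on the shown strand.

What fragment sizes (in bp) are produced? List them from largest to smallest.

79, 45, 39, 39, 38, 11, 8 bp

EcoRV sites (GATATC) start at positions 6, 44, 55.
EcoRV cuts after base 3 of each site, so after positions 8, 46, 57.
HindIII sites (AAGCTT) start at positions 102, 141, 180.
HindIII cuts after the first base of each site, so after positions 102, 141, 180.
Combined cut positions: 8, 46, 57, 102, 141, 180.
Linear molecule, 6 cuts → 7 fragments:
  1–8 → 8 bp
  9–46 → 38 bp
  47–57 → 11 bp
  58–102 → 45 bp
  103–141 → 39 bp
  142–180 → 39 bp
  181–259 → 79 bp
Sorted largest to smallest: 79, 45, 39, 39, 38, 11, 8 bp.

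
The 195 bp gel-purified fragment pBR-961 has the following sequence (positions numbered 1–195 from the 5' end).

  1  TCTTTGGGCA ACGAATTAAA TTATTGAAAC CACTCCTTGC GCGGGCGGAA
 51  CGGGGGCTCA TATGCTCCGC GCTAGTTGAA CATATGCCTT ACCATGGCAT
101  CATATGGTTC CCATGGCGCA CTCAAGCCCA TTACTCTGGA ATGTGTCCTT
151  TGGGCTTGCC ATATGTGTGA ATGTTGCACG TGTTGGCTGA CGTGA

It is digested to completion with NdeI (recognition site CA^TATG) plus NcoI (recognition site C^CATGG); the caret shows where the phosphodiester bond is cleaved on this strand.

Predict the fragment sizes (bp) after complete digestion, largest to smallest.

NdeI sites (CATATG) start at positions 59, 81, 101, 160.
NdeI cuts after base 2 of each site, so after positions 60, 82, 102, 161.
NcoI sites (CCATGG) start at positions 92, 111.
NcoI cuts after the first base of each site, so after positions 92, 111.
Combined cut positions: 60, 82, 92, 102, 111, 161.
Linear molecule, 6 cuts → 7 fragments:
  1–60 → 60 bp
  61–82 → 22 bp
  83–92 → 10 bp
  93–102 → 10 bp
  103–111 → 9 bp
  112–161 → 50 bp
  162–195 → 34 bp
Sorted largest to smallest: 60, 50, 34, 22, 10, 10, 9 bp.

60, 50, 34, 22, 10, 10, 9 bp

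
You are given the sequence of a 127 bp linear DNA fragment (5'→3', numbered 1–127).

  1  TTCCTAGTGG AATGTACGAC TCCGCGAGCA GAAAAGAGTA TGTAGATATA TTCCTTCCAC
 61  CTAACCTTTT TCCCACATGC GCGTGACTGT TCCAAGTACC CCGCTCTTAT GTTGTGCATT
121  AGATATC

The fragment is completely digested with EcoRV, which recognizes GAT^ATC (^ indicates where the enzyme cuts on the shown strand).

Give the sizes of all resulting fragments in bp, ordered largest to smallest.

124, 3 bp

The EcoRV site (GATATC) starts at position 122.
EcoRV cuts after base 3 of each site, so after position 124.
Linear molecule, 1 cut → 2 fragments:
  1–124 → 124 bp
  125–127 → 3 bp
Sorted largest to smallest: 124, 3 bp.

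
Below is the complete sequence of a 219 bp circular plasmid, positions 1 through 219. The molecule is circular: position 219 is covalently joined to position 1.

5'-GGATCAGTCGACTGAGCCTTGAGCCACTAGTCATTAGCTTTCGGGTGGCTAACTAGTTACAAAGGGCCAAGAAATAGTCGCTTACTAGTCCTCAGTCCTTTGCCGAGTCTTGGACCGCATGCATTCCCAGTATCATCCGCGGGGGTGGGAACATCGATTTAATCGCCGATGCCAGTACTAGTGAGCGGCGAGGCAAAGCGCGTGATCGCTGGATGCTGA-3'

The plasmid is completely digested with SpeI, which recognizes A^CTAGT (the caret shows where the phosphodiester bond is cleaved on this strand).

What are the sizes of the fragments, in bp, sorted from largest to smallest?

SpeI sites (ACTAGT) start at positions 26, 52, 84, 177.
SpeI cuts after the first base of each site, so after positions 26, 52, 84, 177.
Circular molecule, 4 cuts → 4 fragments:
  27–52 → 26 bp
  53–84 → 32 bp
  85–177 → 93 bp
  178–219 then 1–26 → 42 + 26 = 68 bp
Sorted largest to smallest: 93, 68, 32, 26 bp.

93, 68, 32, 26 bp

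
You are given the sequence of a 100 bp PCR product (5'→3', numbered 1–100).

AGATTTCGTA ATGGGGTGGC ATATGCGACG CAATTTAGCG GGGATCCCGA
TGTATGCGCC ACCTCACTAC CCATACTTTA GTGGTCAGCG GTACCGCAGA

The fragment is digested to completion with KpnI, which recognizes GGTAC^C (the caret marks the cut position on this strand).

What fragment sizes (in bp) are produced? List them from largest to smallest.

The KpnI site (GGTACC) starts at position 90.
KpnI cuts after base 5 of each site (before the last base), so after position 94.
Linear molecule, 1 cut → 2 fragments:
  1–94 → 94 bp
  95–100 → 6 bp
Sorted largest to smallest: 94, 6 bp.

94, 6 bp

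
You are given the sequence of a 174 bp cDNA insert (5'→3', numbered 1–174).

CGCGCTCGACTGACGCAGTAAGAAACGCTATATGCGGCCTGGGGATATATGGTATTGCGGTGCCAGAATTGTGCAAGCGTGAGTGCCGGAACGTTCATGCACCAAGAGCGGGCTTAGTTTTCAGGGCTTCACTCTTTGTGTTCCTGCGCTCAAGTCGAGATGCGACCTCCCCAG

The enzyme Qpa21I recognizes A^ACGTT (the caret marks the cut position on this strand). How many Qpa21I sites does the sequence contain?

1

AACGTT occurs starting at position 90.
Qpa21I cuts at 1 site.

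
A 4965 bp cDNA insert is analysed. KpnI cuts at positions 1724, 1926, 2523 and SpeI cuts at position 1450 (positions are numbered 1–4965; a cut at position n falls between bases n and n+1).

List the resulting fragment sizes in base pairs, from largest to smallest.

2442, 1450, 597, 274, 202 bp

Combined cut positions (sorted): 1450, 1724, 1926, 2523.
Linear molecule, 4 cuts → 5 fragments:
  1450 − 0 = 1450 bp
  1724 − 1450 = 274 bp
  1926 − 1724 = 202 bp
  2523 − 1926 = 597 bp
  4965 − 2523 = 2442 bp
Sorted largest to smallest: 2442, 1450, 597, 274, 202 bp.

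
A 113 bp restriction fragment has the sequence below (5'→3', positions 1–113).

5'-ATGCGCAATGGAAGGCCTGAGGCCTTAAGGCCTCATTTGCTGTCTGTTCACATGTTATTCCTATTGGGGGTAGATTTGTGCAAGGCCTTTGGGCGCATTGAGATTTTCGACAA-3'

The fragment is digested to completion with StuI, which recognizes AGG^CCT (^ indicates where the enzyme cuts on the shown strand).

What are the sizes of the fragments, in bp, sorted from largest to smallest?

55, 28, 15, 8, 7 bp

StuI sites (AGGCCT) start at positions 13, 20, 28, 83.
StuI cuts after base 3 of each site, so after positions 15, 22, 30, 85.
Linear molecule, 4 cuts → 5 fragments:
  1–15 → 15 bp
  16–22 → 7 bp
  23–30 → 8 bp
  31–85 → 55 bp
  86–113 → 28 bp
Sorted largest to smallest: 55, 28, 15, 8, 7 bp.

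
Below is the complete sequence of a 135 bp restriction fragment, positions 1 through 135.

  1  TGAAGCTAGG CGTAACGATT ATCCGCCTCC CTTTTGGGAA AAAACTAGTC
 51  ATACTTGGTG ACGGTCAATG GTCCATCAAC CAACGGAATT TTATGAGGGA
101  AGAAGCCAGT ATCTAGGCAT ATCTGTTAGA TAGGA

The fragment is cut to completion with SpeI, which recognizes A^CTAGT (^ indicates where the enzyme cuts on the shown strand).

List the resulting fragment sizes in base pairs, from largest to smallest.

91, 44 bp

The SpeI site (ACTAGT) starts at position 44.
SpeI cuts after the first base of each site, so after position 44.
Linear molecule, 1 cut → 2 fragments:
  1–44 → 44 bp
  45–135 → 91 bp
Sorted largest to smallest: 91, 44 bp.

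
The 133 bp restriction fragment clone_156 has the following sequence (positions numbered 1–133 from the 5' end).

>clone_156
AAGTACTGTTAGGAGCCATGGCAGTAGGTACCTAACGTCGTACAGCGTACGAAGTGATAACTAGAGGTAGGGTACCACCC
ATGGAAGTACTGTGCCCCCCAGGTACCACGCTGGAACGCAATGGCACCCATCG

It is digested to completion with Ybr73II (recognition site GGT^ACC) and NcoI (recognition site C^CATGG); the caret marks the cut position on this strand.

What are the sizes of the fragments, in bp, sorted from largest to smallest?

Ybr73II sites (GGTACC) start at positions 27, 71, 102.
Ybr73II cuts after base 3 of each site, so after positions 29, 73, 104.
NcoI sites (CCATGG) start at positions 16, 79.
NcoI cuts after the first base of each site, so after positions 16, 79.
Combined cut positions: 16, 29, 73, 79, 104.
Linear molecule, 5 cuts → 6 fragments:
  1–16 → 16 bp
  17–29 → 13 bp
  30–73 → 44 bp
  74–79 → 6 bp
  80–104 → 25 bp
  105–133 → 29 bp
Sorted largest to smallest: 44, 29, 25, 16, 13, 6 bp.

44, 29, 25, 16, 13, 6 bp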